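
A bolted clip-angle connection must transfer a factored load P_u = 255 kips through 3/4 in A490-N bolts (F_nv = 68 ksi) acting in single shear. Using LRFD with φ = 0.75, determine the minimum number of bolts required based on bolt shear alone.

12 bolts

A_b = π·0.75²/4 = 0.4418 in².
Per-bolt design strength φR_n = 0.75 × 68 × 0.4418 × 1 = 22.53 kips.
n ≥ 255 / 22.53 = 11.32 → use 12 bolts.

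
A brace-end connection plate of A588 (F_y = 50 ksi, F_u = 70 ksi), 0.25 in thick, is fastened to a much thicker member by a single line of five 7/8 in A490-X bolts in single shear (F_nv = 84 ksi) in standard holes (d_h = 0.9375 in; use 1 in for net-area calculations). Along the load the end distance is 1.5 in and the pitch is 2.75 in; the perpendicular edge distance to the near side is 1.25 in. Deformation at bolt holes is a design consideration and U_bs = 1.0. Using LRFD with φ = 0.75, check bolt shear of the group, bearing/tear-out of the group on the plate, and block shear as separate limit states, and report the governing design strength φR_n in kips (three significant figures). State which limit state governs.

Bolt shear: A_b = π·0.875²/4 = 0.6013 in²; R_n = 84 × 0.6013 × 5 × 1 = 252.6 kips → 0.75 × 252.6 = 189 kips.
Bearing: edge l_c = 1.031, r_n = 21.66 kips; interior l_c = 1.812, r_n = 36.75 kips; R_n = 21.66 + 4·36.75 = 168.7 kips → 126 kips.
Block shear: A_gv = 3.125, A_nv = 2, A_nt = 0.1875 in²; R_n = min(0.6F_uA_nv, 0.6F_yA_gv) + U_bs·F_u·A_nt = 97.12 kips → 72.8 kips.
Block shear governs: 72.8 kips.

72.8 kips (block shear governs)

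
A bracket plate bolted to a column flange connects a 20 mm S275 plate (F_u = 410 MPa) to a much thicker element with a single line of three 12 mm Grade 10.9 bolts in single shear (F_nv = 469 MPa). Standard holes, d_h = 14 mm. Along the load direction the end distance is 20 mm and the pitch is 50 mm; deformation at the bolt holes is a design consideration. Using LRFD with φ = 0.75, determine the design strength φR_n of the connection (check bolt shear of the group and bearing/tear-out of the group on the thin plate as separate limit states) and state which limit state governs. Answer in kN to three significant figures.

119 kN (bolt shear governs)

Bolt shear: A_b = π·12²/4 = 113.1 mm²; R_n = 469 × 113.1 × 3 × 1 / 1000 = 159.1 kN → 0.75 × 159.1 = 119 kN.
Bearing (1.2 l_c t F_u ≤ 2.4 d t F_u): upper limit = 2.4·12·20·410 / 1000 = 236.2 kN.
  Edge l_c = 20 − 14/2 = 13 → r_n = 127.9 kN; interior l_c = 50 − 14 = 36 → r_n = 236.2 kN.
  R_n,bearing = 1·127.9 + 2·236.2 = 600.2 kN → 0.75 × 600.2 = 450 kN.
Bolt shear governs: 119 kN.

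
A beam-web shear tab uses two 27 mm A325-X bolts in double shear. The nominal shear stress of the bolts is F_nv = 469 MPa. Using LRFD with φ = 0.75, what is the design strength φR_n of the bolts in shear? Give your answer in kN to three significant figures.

A_b = π × 27² / 4 = 572.6 mm².
R_n = F_nv · A_b · n · n_s = 469 × 572.6 × 2 × 2 / 1000 = 1074 kN.
Design strength φR_n = 0.75 × 1074 = 806 kN.

806 kN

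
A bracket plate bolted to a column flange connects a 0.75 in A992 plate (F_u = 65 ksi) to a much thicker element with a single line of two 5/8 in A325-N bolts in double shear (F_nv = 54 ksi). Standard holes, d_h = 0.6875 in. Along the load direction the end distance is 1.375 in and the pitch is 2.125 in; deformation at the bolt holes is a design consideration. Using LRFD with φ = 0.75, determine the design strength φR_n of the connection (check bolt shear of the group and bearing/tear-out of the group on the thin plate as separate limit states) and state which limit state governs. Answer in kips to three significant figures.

49.7 kips (bolt shear governs)

Bolt shear: A_b = π·0.625²/4 = 0.3068 in²; R_n = 54 × 0.3068 × 2 × 2 = 66.27 kips → 0.75 × 66.27 = 49.7 kips.
Bearing (1.2 l_c t F_u ≤ 2.4 d t F_u): upper limit = 2.4·0.625·0.75·65 = 73.12 kips.
  Edge l_c = 1.375 − 0.6875/2 = 1.031 → r_n = 60.33 kips; interior l_c = 2.125 − 0.6875 = 1.438 → r_n = 73.12 kips.
  R_n,bearing = 1·60.33 + 1·73.12 = 133.5 kips → 0.75 × 133.5 = 100 kips.
Bolt shear governs: 49.7 kips.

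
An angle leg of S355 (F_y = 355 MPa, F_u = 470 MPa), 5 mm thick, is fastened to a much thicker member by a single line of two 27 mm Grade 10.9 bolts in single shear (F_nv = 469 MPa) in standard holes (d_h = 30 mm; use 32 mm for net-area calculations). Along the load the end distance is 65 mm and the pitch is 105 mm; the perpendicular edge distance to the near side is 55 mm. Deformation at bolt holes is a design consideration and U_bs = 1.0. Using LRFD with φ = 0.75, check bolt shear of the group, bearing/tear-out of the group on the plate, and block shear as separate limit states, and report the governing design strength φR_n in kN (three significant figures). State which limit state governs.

Bolt shear: A_b = π·27²/4 = 572.6 mm²; R_n = 469 × 572.6 × 2 × 1 / 1000 = 537.1 kN → 0.75 × 537.1 = 403 kN.
Bearing: edge l_c = 50, r_n = 141 kN; interior l_c = 75, r_n = 152.3 kN; R_n = 141 + 1·152.3 = 293.3 kN → 220 kN.
Block shear: A_gv = 850, A_nv = 610, A_nt = 195 mm²; R_n = min(0.6F_uA_nv, 0.6F_yA_gv) + U_bs·F_u·A_nt = 263.7 kN → 198 kN.
Block shear governs: 198 kN.

198 kN (block shear governs)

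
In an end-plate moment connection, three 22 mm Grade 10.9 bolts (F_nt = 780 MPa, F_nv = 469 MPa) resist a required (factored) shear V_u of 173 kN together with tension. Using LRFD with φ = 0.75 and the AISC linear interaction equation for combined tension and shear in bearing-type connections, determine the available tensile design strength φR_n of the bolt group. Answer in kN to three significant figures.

580 kN

A_b = π·22²/4 = 380.1 mm²; f_rv = 173 × 1000 / (3 × 380.1) = 151.7 MPa.
F'_nt = 1.3 F_nt − (F_nt / φF_nv) f_rv = 1.3·780 − (780/(0.75·469))·151.7 = 677.6 MPa, capped at F_nt → F'_nt = 677.6 MPa.
R_n = F'_nt · A_b · n = 677.6 × 380.1 × 3 / 1000 = 772.7 kN.
Design strength φR_n = 0.75 × 772.7 = 580 kN.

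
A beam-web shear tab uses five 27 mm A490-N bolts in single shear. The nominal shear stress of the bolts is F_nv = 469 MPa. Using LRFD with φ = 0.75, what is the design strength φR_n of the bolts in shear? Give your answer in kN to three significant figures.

A_b = π × 27² / 4 = 572.6 mm².
R_n = F_nv · A_b · n · n_s = 469 × 572.6 × 5 × 1 / 1000 = 1343 kN.
Design strength φR_n = 0.75 × 1343 = 1010 kN.

1010 kN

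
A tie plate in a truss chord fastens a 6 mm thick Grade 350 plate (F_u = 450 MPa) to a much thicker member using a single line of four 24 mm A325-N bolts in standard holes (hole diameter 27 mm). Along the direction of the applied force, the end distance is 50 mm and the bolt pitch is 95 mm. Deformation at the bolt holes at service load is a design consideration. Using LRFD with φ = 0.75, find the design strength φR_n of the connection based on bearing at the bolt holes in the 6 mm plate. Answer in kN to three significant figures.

Per bolt r_n = 1.2 l_c t F_u ≤ 2.4 d t F_u; upper limit = 2.4 × 24 × 6 × 450 / 1000 = 155.5 kN.
Edge bolt: l_c = 50 − 27/2 = 36.5 mm → 1.2 × 36.5 × 6 × 450 / 1000 = 118.3 → r_n = 118.3 kN.
Interior bolts: l_c = 95 − 27 = 68 mm → 1.2 × 68 × 6 × 450 / 1000 = 220.3 → r_n = 155.5 kN.
R_n = 1 × 118.3 + 3 × 155.5 = 584.8 kN.
Design strength φR_n = 0.75 × 584.8 = 439 kN.

439 kN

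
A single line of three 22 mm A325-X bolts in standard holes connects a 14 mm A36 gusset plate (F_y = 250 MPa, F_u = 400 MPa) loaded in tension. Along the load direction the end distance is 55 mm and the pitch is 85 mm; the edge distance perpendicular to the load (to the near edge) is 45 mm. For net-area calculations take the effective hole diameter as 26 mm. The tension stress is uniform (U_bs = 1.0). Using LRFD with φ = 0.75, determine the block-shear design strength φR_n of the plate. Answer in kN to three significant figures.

489 kN

Shear plane L_v = 55 + 2·85 = 225 mm; A_gv = 225 × 14 = 3150 mm².
A_nv = (225 − 2.5·26) × 14 = 2240 mm².
A_nt = (45 − 0.5·26) × 14 = 448 mm².
0.6 F_u A_nv = 537.6 kN; 0.6 F_y A_gv = 472.5 kN → shear yielding governs the shear term.
R_n = 472.5 + 1.0 × 400 × 448 / 1000 = 651.7 kN.
Design strength φR_n = 0.75 × 651.7 = 489 kN.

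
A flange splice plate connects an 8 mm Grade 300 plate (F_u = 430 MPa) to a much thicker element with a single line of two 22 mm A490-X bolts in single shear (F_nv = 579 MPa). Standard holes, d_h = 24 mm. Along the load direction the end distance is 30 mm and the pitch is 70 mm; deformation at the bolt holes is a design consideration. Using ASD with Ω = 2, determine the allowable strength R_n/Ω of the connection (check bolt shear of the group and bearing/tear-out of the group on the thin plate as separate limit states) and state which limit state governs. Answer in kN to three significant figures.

Bolt shear: A_b = π·22²/4 = 380.1 mm²; R_n = 579 × 380.1 × 2 × 1 / 1000 = 440.2 kN → 440.2 / 2 = 220 kN.
Bearing (1.2 l_c t F_u ≤ 2.4 d t F_u): upper limit = 2.4·22·8·430 / 1000 = 181.6 kN.
  Edge l_c = 30 − 24/2 = 18 → r_n = 74.3 kN; interior l_c = 70 − 24 = 46 → r_n = 181.6 kN.
  R_n,bearing = 1·74.3 + 1·181.6 = 255.9 kN → 255.9 / 2 = 128 kN.
Bearing governs: 128 kN.

128 kN (bearing governs)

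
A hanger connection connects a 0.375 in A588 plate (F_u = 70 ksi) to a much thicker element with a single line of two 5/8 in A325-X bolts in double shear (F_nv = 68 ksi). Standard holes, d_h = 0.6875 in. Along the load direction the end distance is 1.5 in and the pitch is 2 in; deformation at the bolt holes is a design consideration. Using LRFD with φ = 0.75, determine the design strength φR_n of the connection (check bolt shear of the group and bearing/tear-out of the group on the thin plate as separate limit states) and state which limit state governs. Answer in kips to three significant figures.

Bolt shear: A_b = π·0.625²/4 = 0.3068 in²; R_n = 68 × 0.3068 × 2 × 2 = 83.45 kips → 0.75 × 83.45 = 62.6 kips.
Bearing (1.2 l_c t F_u ≤ 2.4 d t F_u): upper limit = 2.4·0.625·0.375·70 = 39.38 kips.
  Edge l_c = 1.5 − 0.6875/2 = 1.156 → r_n = 36.42 kips; interior l_c = 2 − 0.6875 = 1.312 → r_n = 39.38 kips.
  R_n,bearing = 1·36.42 + 1·39.38 = 75.8 kips → 0.75 × 75.8 = 56.8 kips.
Bearing governs: 56.8 kips.

56.8 kips (bearing governs)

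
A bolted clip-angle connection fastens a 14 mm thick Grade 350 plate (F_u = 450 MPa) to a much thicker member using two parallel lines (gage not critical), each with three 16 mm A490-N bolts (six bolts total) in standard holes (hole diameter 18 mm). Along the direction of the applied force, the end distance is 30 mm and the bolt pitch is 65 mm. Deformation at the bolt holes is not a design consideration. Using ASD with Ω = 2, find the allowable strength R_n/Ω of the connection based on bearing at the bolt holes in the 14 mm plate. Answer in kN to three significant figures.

Per bolt r_n = 1.5 l_c t F_u ≤ 3.0 d t F_u; upper limit = 3.0 × 16 × 14 × 450 / 1000 = 302.4 kN.
Edge bolt: l_c = 30 − 18/2 = 21 mm → 1.5 × 21 × 14 × 450 / 1000 = 198.5 → r_n = 198.5 kN.
Interior bolts: l_c = 65 − 18 = 47 mm → 1.5 × 47 × 14 × 450 / 1000 = 444.2 → r_n = 302.4 kN.
R_n = 2 × 198.5 + 4 × 302.4 = 1607 kN.
Allowable strength R_n/Ω = 1607 / 2 = 803 kN.

803 kN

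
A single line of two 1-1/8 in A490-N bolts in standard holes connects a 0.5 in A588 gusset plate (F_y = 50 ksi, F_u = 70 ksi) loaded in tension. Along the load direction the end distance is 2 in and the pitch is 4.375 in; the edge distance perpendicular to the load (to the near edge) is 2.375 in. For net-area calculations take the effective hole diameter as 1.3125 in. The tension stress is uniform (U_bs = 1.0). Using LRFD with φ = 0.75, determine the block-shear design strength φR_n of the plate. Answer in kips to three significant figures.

Shear plane L_v = 2 + 1·4.375 = 6.375 in; A_gv = 6.375 × 0.5 = 3.188 in².
A_nv = (6.375 − 1.5·1.3125) × 0.5 = 2.203 in².
A_nt = (2.375 − 0.5·1.3125) × 0.5 = 0.8594 in².
0.6 F_u A_nv = 92.53 kips; 0.6 F_y A_gv = 95.62 kips → shear rupture governs the shear term.
R_n = 92.53 + 1.0 × 70 × 0.8594 = 152.7 kips.
Design strength φR_n = 0.75 × 152.7 = 115 kips.

115 kips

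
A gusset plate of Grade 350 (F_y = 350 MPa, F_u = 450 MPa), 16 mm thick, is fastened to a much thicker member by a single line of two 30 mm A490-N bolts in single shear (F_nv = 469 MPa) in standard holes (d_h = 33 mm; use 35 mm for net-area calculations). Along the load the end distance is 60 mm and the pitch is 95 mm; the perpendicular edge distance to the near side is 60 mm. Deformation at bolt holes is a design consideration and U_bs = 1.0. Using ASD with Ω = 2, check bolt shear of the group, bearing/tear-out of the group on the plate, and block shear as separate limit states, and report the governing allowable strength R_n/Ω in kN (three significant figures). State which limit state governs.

Bolt shear: A_b = π·30²/4 = 706.9 mm²; R_n = 469 × 706.9 × 2 × 1 / 1000 = 663 kN → 663 / 2 = 332 kN.
Bearing: edge l_c = 43.5, r_n = 375.8 kN; interior l_c = 62, r_n = 518.4 kN; R_n = 375.8 + 1·518.4 = 894.2 kN → 447 kN.
Block shear: A_gv = 2480, A_nv = 1640, A_nt = 680 mm²; R_n = min(0.6F_uA_nv, 0.6F_yA_gv) + U_bs·F_u·A_nt = 748.8 kN → 374 kN.
Bolt shear governs: 332 kN.

332 kN (bolt shear governs)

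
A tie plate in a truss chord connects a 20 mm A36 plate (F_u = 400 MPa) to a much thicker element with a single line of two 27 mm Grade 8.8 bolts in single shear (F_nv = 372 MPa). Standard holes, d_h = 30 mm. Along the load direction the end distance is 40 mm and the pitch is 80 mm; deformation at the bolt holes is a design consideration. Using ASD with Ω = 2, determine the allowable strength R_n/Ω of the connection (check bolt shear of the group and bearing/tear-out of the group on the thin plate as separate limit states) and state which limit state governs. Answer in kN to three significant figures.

213 kN (bolt shear governs)

Bolt shear: A_b = π·27²/4 = 572.6 mm²; R_n = 372 × 572.6 × 2 × 1 / 1000 = 426 kN → 426 / 2 = 213 kN.
Bearing (1.2 l_c t F_u ≤ 2.4 d t F_u): upper limit = 2.4·27·20·400 / 1000 = 518.4 kN.
  Edge l_c = 40 − 30/2 = 25 → r_n = 240 kN; interior l_c = 80 − 30 = 50 → r_n = 480 kN.
  R_n,bearing = 1·240 + 1·480 = 720 kN → 720 / 2 = 360 kN.
Bolt shear governs: 213 kN.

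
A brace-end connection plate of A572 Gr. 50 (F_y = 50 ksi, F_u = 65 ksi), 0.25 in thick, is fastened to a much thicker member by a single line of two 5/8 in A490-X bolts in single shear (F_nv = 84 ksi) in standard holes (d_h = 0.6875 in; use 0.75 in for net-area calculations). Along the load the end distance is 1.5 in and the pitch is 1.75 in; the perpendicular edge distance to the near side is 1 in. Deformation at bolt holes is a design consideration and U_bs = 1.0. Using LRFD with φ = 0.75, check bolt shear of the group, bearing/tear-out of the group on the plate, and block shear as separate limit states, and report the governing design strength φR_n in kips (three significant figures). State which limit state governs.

Bolt shear: A_b = π·0.625²/4 = 0.3068 in²; R_n = 84 × 0.3068 × 2 × 1 = 51.54 kips → 0.75 × 51.54 = 38.7 kips.
Bearing: edge l_c = 1.156, r_n = 22.55 kips; interior l_c = 1.062, r_n = 20.72 kips; R_n = 22.55 + 1·20.72 = 43.27 kips → 32.4 kips.
Block shear: A_gv = 0.8125, A_nv = 0.5312, A_nt = 0.1562 in²; R_n = min(0.6F_uA_nv, 0.6F_yA_gv) + U_bs·F_u·A_nt = 30.88 kips → 23.2 kips.
Block shear governs: 23.2 kips.

23.2 kips (block shear governs)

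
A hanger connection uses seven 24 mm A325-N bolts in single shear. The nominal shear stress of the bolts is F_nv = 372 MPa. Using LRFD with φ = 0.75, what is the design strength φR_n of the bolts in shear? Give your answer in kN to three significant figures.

884 kN

A_b = π × 24² / 4 = 452.4 mm².
R_n = F_nv · A_b · n · n_s = 372 × 452.4 × 7 × 1 / 1000 = 1178 kN.
Design strength φR_n = 0.75 × 1178 = 884 kN.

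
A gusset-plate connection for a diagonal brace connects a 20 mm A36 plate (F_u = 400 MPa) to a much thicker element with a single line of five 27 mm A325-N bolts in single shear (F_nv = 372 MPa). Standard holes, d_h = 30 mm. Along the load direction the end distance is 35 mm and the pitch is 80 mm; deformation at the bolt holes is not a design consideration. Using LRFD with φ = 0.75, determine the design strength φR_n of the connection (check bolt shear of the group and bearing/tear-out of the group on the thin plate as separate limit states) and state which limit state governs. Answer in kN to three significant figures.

799 kN (bolt shear governs)

Bolt shear: A_b = π·27²/4 = 572.6 mm²; R_n = 372 × 572.6 × 5 × 1 / 1000 = 1065 kN → 0.75 × 1065 = 799 kN.
Bearing (1.5 l_c t F_u ≤ 3.0 d t F_u): upper limit = 3.0·27·20·400 / 1000 = 648 kN.
  Edge l_c = 35 − 30/2 = 20 → r_n = 240 kN; interior l_c = 80 − 30 = 50 → r_n = 600 kN.
  R_n,bearing = 1·240 + 4·600 = 2640 kN → 0.75 × 2640 = 1980 kN.
Bolt shear governs: 799 kN.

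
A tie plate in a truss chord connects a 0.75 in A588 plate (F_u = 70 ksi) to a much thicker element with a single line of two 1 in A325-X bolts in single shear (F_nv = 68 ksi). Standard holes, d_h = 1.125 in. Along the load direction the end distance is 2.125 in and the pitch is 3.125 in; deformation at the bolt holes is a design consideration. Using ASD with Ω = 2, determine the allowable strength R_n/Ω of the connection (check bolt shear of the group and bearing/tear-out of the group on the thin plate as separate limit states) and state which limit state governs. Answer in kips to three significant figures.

Bolt shear: A_b = π·1²/4 = 0.7854 in²; R_n = 68 × 0.7854 × 2 × 1 = 106.8 kips → 106.8 / 2 = 53.4 kips.
Bearing (1.2 l_c t F_u ≤ 2.4 d t F_u): upper limit = 2.4·1·0.75·70 = 126 kips.
  Edge l_c = 2.125 − 1.125/2 = 1.562 → r_n = 98.44 kips; interior l_c = 3.125 − 1.125 = 2 → r_n = 126 kips.
  R_n,bearing = 1·98.44 + 1·126 = 224.4 kips → 224.4 / 2 = 112 kips.
Bolt shear governs: 53.4 kips.

53.4 kips (bolt shear governs)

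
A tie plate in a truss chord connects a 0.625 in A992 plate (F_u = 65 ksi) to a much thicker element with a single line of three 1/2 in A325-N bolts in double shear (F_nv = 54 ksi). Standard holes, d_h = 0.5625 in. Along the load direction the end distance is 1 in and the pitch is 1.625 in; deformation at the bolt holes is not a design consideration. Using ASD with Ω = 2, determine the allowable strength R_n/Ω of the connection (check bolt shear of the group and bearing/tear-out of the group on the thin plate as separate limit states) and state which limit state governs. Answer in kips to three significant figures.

31.8 kips (bolt shear governs)

Bolt shear: A_b = π·0.5²/4 = 0.1963 in²; R_n = 54 × 0.1963 × 3 × 2 = 63.62 kips → 63.62 / 2 = 31.8 kips.
Bearing (1.5 l_c t F_u ≤ 3.0 d t F_u): upper limit = 3.0·0.5·0.625·65 = 60.94 kips.
  Edge l_c = 1 − 0.5625/2 = 0.7188 → r_n = 43.8 kips; interior l_c = 1.625 − 0.5625 = 1.062 → r_n = 60.94 kips.
  R_n,bearing = 1·43.8 + 2·60.94 = 165.7 kips → 165.7 / 2 = 82.8 kips.
Bolt shear governs: 31.8 kips.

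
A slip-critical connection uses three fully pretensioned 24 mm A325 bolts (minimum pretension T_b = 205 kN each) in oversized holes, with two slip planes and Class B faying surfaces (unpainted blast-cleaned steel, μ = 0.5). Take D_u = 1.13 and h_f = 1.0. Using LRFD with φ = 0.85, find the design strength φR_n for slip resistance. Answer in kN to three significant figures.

R_n = μ · D_u · h_f · T_b · n_s · n_b = 0.5 × 1.13 × 1.0 × 205 × 2 × 3 = 694.9 kN.
Design strength φR_n = 0.85 × 694.9 = 591 kN.

591 kN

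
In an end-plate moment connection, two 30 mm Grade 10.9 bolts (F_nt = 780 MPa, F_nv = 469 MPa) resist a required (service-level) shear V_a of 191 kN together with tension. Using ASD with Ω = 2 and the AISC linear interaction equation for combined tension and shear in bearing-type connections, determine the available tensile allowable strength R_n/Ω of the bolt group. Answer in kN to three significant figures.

399 kN

A_b = π·30²/4 = 706.9 mm²; f_rv = 191 × 1000 / (2 × 706.9) = 135.1 MPa.
F'_nt = 1.3 F_nt − (Ω F_nt / F_nv) f_rv = 1.3·780 − (2·780/469)·135.1 = 564.6 MPa, capped at F_nt → F'_nt = 564.6 MPa.
R_n = F'_nt · A_b · n = 564.6 × 706.9 × 2 / 1000 = 798.2 kN.
Allowable strength R_n/Ω = 798.2 / 2 = 399 kN.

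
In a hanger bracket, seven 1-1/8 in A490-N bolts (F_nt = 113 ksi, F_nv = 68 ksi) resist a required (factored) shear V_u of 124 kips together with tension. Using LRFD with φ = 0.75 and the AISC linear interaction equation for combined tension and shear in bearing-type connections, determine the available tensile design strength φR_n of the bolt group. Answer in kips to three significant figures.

A_b = π·1.125²/4 = 0.994 in²; f_rv = 124 / (7 × 0.994) = 17.82 ksi.
F'_nt = 1.3 F_nt − (F_nt / φF_nv) f_rv = 1.3·113 − (113/(0.75·68))·17.82 = 107.4 ksi, capped at F_nt → F'_nt = 107.4 ksi.
R_n = F'_nt · A_b · n = 107.4 × 0.994 × 7 = 747.4 kips.
Design strength φR_n = 0.75 × 747.4 = 561 kips.

561 kips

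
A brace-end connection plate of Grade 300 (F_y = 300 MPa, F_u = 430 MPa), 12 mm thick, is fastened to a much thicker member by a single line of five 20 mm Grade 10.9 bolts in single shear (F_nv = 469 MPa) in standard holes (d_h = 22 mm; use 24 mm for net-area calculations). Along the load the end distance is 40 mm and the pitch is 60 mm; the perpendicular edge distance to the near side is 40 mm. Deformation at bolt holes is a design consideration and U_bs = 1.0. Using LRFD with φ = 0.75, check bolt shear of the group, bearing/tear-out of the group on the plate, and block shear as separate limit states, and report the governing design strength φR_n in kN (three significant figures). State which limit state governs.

Bolt shear: A_b = π·20²/4 = 314.2 mm²; R_n = 469 × 314.2 × 5 × 1 / 1000 = 736.7 kN → 0.75 × 736.7 = 553 kN.
Bearing: edge l_c = 29, r_n = 179.6 kN; interior l_c = 38, r_n = 235.3 kN; R_n = 179.6 + 4·235.3 = 1121 kN → 841 kN.
Block shear: A_gv = 3360, A_nv = 2064, A_nt = 336 mm²; R_n = min(0.6F_uA_nv, 0.6F_yA_gv) + U_bs·F_u·A_nt = 677 kN → 508 kN.
Block shear governs: 508 kN.

508 kN (block shear governs)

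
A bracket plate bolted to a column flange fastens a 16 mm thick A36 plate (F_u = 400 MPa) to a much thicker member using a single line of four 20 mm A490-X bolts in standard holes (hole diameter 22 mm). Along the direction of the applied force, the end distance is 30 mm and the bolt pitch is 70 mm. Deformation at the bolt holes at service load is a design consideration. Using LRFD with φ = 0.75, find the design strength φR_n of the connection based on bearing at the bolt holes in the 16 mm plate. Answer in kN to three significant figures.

Per bolt r_n = 1.2 l_c t F_u ≤ 2.4 d t F_u; upper limit = 2.4 × 20 × 16 × 400 / 1000 = 307.2 kN.
Edge bolt: l_c = 30 − 22/2 = 19 mm → 1.2 × 19 × 16 × 400 / 1000 = 145.9 → r_n = 145.9 kN.
Interior bolts: l_c = 70 − 22 = 48 mm → 1.2 × 48 × 16 × 400 / 1000 = 368.6 → r_n = 307.2 kN.
R_n = 1 × 145.9 + 3 × 307.2 = 1068 kN.
Design strength φR_n = 0.75 × 1068 = 801 kN.

801 kN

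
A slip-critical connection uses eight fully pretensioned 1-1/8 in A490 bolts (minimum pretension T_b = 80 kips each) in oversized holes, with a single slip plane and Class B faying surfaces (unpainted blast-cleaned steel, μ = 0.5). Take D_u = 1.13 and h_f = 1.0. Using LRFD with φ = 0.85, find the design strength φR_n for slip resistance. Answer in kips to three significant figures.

R_n = μ · D_u · h_f · T_b · n_s · n_b = 0.5 × 1.13 × 1.0 × 80 × 1 × 8 = 361.6 kips.
Design strength φR_n = 0.85 × 361.6 = 307 kips.

307 kips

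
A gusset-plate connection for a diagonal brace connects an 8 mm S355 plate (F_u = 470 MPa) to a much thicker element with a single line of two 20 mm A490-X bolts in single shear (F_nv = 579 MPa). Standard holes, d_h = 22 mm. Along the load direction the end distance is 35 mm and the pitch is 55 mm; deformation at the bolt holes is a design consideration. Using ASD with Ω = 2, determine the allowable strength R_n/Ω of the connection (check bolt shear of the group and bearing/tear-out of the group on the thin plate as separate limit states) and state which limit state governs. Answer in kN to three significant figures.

Bolt shear: A_b = π·20²/4 = 314.2 mm²; R_n = 579 × 314.2 × 2 × 1 / 1000 = 363.8 kN → 363.8 / 2 = 182 kN.
Bearing (1.2 l_c t F_u ≤ 2.4 d t F_u): upper limit = 2.4·20·8·470 / 1000 = 180.5 kN.
  Edge l_c = 35 − 22/2 = 24 → r_n = 108.3 kN; interior l_c = 55 − 22 = 33 → r_n = 148.9 kN.
  R_n,bearing = 1·108.3 + 1·148.9 = 257.2 kN → 257.2 / 2 = 129 kN.
Bearing governs: 129 kN.

129 kN (bearing governs)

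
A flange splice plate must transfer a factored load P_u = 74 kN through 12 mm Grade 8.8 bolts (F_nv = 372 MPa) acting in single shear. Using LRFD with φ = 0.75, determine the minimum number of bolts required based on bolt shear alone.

A_b = π·12²/4 = 113.1 mm².
Per-bolt design strength φR_n = 0.75 × 372 × 113.1 × 1 / 1000 = 31.55 kN.
n ≥ 74 / 31.55 = 2.345 → use 3 bolts.

3 bolts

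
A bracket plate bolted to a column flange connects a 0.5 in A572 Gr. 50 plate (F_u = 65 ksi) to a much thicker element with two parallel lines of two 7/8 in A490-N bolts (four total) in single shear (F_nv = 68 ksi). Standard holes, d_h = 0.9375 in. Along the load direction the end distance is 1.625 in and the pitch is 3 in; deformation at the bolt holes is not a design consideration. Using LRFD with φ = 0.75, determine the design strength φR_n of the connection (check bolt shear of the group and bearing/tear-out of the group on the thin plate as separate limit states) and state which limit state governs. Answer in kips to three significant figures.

Bolt shear: A_b = π·0.875²/4 = 0.6013 in²; R_n = 68 × 0.6013 × 4 × 1 = 163.6 kips → 0.75 × 163.6 = 123 kips.
Bearing (1.5 l_c t F_u ≤ 3.0 d t F_u): upper limit = 3.0·0.875·0.5·65 = 85.31 kips.
  Edge l_c = 1.625 − 0.9375/2 = 1.156 → r_n = 56.37 kips; interior l_c = 3 − 0.9375 = 2.062 → r_n = 85.31 kips.
  R_n,bearing = 2·56.37 + 2·85.31 = 283.4 kips → 0.75 × 283.4 = 213 kips.
Bolt shear governs: 123 kips.

123 kips (bolt shear governs)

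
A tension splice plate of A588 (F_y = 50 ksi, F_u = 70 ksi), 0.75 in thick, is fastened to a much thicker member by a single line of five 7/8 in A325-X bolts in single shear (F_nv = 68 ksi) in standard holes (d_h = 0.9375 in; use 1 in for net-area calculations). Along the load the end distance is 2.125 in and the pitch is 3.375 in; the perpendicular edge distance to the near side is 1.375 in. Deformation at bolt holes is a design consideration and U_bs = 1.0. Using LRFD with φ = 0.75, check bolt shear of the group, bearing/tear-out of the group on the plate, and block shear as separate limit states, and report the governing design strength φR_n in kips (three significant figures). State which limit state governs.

153 kips (bolt shear governs)

Bolt shear: A_b = π·0.875²/4 = 0.6013 in²; R_n = 68 × 0.6013 × 5 × 1 = 204.4 kips → 0.75 × 204.4 = 153 kips.
Bearing: edge l_c = 1.656, r_n = 104.3 kips; interior l_c = 2.438, r_n = 110.3 kips; R_n = 104.3 + 4·110.3 = 545.3 kips → 409 kips.
Block shear: A_gv = 11.72, A_nv = 8.344, A_nt = 0.6562 in²; R_n = min(0.6F_uA_nv, 0.6F_yA_gv) + U_bs·F_u·A_nt = 396.4 kips → 297 kips.
Bolt shear governs: 153 kips.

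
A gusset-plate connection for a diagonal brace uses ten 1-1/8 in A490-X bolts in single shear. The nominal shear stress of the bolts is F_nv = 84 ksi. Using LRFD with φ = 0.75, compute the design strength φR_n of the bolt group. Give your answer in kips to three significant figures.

A_b = π × 1.125² / 4 = 0.994 in².
R_n = F_nv · A_b · n · n_s = 84 × 0.994 × 10 × 1 = 835 kips.
Design strength φR_n = 0.75 × 835 = 626 kips.

626 kips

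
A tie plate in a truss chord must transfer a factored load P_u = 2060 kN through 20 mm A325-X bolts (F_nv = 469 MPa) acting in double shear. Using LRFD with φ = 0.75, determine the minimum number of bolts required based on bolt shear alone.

A_b = π·20²/4 = 314.2 mm².
Per-bolt design strength φR_n = 0.75 × 469 × 314.2 × 2 / 1000 = 221 kN.
n ≥ 2060 / 221 = 9.321 → use 10 bolts.

10 bolts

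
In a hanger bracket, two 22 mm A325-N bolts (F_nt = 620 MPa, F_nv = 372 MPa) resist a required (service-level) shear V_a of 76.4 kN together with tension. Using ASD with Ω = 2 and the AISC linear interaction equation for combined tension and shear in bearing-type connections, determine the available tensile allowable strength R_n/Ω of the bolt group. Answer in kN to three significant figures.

A_b = π·22²/4 = 380.1 mm²; f_rv = 76.4 × 1000 / (2 × 380.1) = 100.5 MPa.
F'_nt = 1.3 F_nt − (Ω F_nt / F_nv) f_rv = 1.3·620 − (2·620/372)·100.5 = 471 MPa, capped at F_nt → F'_nt = 471 MPa.
R_n = F'_nt · A_b · n = 471 × 380.1 × 2 / 1000 = 358.1 kN.
Allowable strength R_n/Ω = 358.1 / 2 = 179 kN.

179 kN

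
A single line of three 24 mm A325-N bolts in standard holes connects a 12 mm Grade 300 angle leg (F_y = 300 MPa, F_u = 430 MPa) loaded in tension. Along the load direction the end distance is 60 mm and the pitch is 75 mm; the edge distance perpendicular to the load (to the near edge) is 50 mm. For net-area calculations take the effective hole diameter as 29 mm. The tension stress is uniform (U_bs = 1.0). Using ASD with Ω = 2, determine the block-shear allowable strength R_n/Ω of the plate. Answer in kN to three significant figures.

304 kN

Shear plane L_v = 60 + 2·75 = 210 mm; A_gv = 210 × 12 = 2520 mm².
A_nv = (210 − 2.5·29) × 12 = 1650 mm².
A_nt = (50 − 0.5·29) × 12 = 426 mm².
0.6 F_u A_nv = 425.7 kN; 0.6 F_y A_gv = 453.6 kN → shear rupture governs the shear term.
R_n = 425.7 + 1.0 × 430 × 426 / 1000 = 608.9 kN.
Allowable strength R_n/Ω = 608.9 / 2 = 304 kN.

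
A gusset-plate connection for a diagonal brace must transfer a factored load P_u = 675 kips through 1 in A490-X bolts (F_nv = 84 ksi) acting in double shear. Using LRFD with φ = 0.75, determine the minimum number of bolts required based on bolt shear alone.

7 bolts

A_b = π·1²/4 = 0.7854 in².
Per-bolt design strength φR_n = 0.75 × 84 × 0.7854 × 2 = 98.96 kips.
n ≥ 675 / 98.96 = 6.821 → use 7 bolts.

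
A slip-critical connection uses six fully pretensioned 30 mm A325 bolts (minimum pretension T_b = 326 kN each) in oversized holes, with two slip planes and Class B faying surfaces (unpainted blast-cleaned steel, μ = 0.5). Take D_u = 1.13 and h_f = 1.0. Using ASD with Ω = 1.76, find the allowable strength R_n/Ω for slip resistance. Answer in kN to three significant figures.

R_n = μ · D_u · h_f · T_b · n_s · n_b = 0.5 × 1.13 × 1.0 × 326 × 2 × 6 = 2210 kN.
Allowable strength R_n/Ω = 2210 / 1.76 = 1260 kN.

1260 kN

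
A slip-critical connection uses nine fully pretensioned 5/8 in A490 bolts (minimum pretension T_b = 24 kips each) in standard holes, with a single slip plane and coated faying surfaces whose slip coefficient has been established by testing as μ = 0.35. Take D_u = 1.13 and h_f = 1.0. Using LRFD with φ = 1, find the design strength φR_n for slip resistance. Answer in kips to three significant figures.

85.4 kips

R_n = μ · D_u · h_f · T_b · n_s · n_b = 0.35 × 1.13 × 1.0 × 24 × 1 × 9 = 85.43 kips.
Design strength φR_n = 1 × 85.43 = 85.4 kips.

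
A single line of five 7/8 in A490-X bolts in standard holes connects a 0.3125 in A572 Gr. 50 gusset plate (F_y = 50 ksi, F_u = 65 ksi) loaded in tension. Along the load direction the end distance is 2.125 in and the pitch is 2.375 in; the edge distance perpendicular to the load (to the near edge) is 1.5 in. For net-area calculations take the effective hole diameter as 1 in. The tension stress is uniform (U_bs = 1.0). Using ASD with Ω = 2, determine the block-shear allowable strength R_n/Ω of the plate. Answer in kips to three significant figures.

53.6 kips

Shear plane L_v = 2.125 + 4·2.375 = 11.62 in; A_gv = 11.62 × 0.3125 = 3.633 in².
A_nv = (11.62 − 4.5·1) × 0.3125 = 2.227 in².
A_nt = (1.5 − 0.5·1) × 0.3125 = 0.3125 in².
0.6 F_u A_nv = 86.84 kips; 0.6 F_y A_gv = 109 kips → shear rupture governs the shear term.
R_n = 86.84 + 1.0 × 65 × 0.3125 = 107.1 kips.
Allowable strength R_n/Ω = 107.1 / 2 = 53.6 kips.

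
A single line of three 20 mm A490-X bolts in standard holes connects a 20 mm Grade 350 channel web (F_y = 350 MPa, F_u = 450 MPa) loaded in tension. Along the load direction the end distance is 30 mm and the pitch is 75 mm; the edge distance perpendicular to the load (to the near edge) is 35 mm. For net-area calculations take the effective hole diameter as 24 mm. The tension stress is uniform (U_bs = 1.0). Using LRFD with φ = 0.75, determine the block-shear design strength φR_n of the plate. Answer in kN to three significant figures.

Shear plane L_v = 30 + 2·75 = 180 mm; A_gv = 180 × 20 = 3600 mm².
A_nv = (180 − 2.5·24) × 20 = 2400 mm².
A_nt = (35 − 0.5·24) × 20 = 460 mm².
0.6 F_u A_nv = 648 kN; 0.6 F_y A_gv = 756 kN → shear rupture governs the shear term.
R_n = 648 + 1.0 × 450 × 460 / 1000 = 855 kN.
Design strength φR_n = 0.75 × 855 = 641 kN.

641 kN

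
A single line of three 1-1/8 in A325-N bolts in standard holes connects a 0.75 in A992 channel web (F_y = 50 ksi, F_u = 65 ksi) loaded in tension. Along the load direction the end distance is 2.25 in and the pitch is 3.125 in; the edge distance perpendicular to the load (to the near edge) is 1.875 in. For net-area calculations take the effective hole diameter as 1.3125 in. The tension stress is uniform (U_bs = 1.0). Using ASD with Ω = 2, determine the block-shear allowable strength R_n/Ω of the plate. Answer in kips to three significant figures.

106 kips

Shear plane L_v = 2.25 + 2·3.125 = 8.5 in; A_gv = 8.5 × 0.75 = 6.375 in².
A_nv = (8.5 − 2.5·1.3125) × 0.75 = 3.914 in².
A_nt = (1.875 − 0.5·1.3125) × 0.75 = 0.9141 in².
0.6 F_u A_nv = 152.6 kips; 0.6 F_y A_gv = 191.2 kips → shear rupture governs the shear term.
R_n = 152.6 + 1.0 × 65 × 0.9141 = 212.1 kips.
Allowable strength R_n/Ω = 212.1 / 2 = 106 kips.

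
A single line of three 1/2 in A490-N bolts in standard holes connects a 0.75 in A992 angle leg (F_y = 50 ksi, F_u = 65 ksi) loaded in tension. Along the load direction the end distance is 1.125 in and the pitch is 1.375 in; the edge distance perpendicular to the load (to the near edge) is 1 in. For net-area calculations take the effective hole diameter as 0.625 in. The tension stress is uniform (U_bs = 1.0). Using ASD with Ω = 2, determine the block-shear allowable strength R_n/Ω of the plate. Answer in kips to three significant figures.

50.6 kips

Shear plane L_v = 1.125 + 2·1.375 = 3.875 in; A_gv = 3.875 × 0.75 = 2.906 in².
A_nv = (3.875 − 2.5·0.625) × 0.75 = 1.734 in².
A_nt = (1 − 0.5·0.625) × 0.75 = 0.5156 in².
0.6 F_u A_nv = 67.64 kips; 0.6 F_y A_gv = 87.19 kips → shear rupture governs the shear term.
R_n = 67.64 + 1.0 × 65 × 0.5156 = 101.2 kips.
Allowable strength R_n/Ω = 101.2 / 2 = 50.6 kips.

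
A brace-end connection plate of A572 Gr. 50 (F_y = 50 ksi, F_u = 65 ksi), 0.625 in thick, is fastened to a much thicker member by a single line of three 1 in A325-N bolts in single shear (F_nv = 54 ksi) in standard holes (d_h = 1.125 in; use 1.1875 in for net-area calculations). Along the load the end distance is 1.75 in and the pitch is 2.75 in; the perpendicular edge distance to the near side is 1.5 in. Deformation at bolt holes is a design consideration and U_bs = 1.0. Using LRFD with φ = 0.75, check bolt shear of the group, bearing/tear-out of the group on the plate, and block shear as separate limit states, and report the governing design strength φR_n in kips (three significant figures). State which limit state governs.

95.4 kips (bolt shear governs)

Bolt shear: A_b = π·1²/4 = 0.7854 in²; R_n = 54 × 0.7854 × 3 × 1 = 127.2 kips → 0.75 × 127.2 = 95.4 kips.
Bearing: edge l_c = 1.188, r_n = 57.89 kips; interior l_c = 1.625, r_n = 79.22 kips; R_n = 57.89 + 2·79.22 = 216.3 kips → 162 kips.
Block shear: A_gv = 4.531, A_nv = 2.676, A_nt = 0.5664 in²; R_n = min(0.6F_uA_nv, 0.6F_yA_gv) + U_bs·F_u·A_nt = 141.2 kips → 106 kips.
Bolt shear governs: 95.4 kips.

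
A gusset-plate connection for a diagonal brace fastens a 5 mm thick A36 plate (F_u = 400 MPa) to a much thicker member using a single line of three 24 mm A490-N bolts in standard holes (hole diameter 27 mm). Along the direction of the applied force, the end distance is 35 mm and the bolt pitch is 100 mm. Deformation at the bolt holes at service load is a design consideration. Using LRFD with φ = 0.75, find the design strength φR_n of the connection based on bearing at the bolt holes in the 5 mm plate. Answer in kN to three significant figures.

212 kN

Per bolt r_n = 1.2 l_c t F_u ≤ 2.4 d t F_u; upper limit = 2.4 × 24 × 5 × 400 / 1000 = 115.2 kN.
Edge bolt: l_c = 35 − 27/2 = 21.5 mm → 1.2 × 21.5 × 5 × 400 / 1000 = 51.6 → r_n = 51.6 kN.
Interior bolts: l_c = 100 − 27 = 73 mm → 1.2 × 73 × 5 × 400 / 1000 = 175.2 → r_n = 115.2 kN.
R_n = 1 × 51.6 + 2 × 115.2 = 282 kN.
Design strength φR_n = 0.75 × 282 = 212 kN.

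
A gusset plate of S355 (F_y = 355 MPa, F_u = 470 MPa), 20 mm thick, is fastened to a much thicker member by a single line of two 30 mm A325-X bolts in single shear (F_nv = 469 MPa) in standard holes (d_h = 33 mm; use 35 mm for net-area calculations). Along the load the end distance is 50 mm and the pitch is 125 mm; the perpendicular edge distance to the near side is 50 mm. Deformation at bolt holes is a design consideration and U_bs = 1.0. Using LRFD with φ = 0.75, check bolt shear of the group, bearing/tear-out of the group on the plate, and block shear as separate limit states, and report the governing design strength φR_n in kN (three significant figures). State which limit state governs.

497 kN (bolt shear governs)

Bolt shear: A_b = π·30²/4 = 706.9 mm²; R_n = 469 × 706.9 × 2 × 1 / 1000 = 663 kN → 0.75 × 663 = 497 kN.
Bearing: edge l_c = 33.5, r_n = 377.9 kN; interior l_c = 92, r_n = 676.8 kN; R_n = 377.9 + 1·676.8 = 1055 kN → 791 kN.
Block shear: A_gv = 3500, A_nv = 2450, A_nt = 650 mm²; R_n = min(0.6F_uA_nv, 0.6F_yA_gv) + U_bs·F_u·A_nt = 996.4 kN → 747 kN.
Bolt shear governs: 497 kN.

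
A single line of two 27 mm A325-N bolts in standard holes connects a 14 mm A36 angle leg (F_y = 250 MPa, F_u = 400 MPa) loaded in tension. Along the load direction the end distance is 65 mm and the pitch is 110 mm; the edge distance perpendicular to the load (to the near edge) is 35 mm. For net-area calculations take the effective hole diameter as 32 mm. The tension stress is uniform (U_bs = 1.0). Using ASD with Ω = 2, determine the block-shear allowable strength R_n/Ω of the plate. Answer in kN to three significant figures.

237 kN

Shear plane L_v = 65 + 1·110 = 175 mm; A_gv = 175 × 14 = 2450 mm².
A_nv = (175 − 1.5·32) × 14 = 1778 mm².
A_nt = (35 − 0.5·32) × 14 = 266 mm².
0.6 F_u A_nv = 426.7 kN; 0.6 F_y A_gv = 367.5 kN → shear yielding governs the shear term.
R_n = 367.5 + 1.0 × 400 × 266 / 1000 = 473.9 kN.
Allowable strength R_n/Ω = 473.9 / 2 = 237 kN.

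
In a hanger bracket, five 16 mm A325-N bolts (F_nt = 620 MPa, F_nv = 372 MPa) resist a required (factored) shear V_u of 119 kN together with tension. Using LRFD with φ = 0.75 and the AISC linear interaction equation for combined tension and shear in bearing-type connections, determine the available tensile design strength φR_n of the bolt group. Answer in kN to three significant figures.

409 kN

A_b = π·16²/4 = 201.1 mm²; f_rv = 119 × 1000 / (5 × 201.1) = 118.4 MPa.
F'_nt = 1.3 F_nt − (F_nt / φF_nv) f_rv = 1.3·620 − (620/(0.75·372))·118.4 = 543 MPa, capped at F_nt → F'_nt = 543 MPa.
R_n = F'_nt · A_b · n = 543 × 201.1 × 5 / 1000 = 545.8 kN.
Design strength φR_n = 0.75 × 545.8 = 409 kN.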